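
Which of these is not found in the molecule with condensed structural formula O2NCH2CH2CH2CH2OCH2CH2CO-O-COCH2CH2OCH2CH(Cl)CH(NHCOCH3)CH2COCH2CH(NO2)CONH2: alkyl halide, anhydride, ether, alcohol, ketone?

alcohol

ether: present (CH2OCH2 — C–O–C with sp³ carbons on both sides and no adjacent C=O → ether).
alkyl halide: present (CH(Cl) — halogen on an sp³ carbon → alkyl halide).
anhydride: present (CH2CO-O-COCH2 — two acyl groups sharing one oxygen, –C(=O)–O–C(=O)– → anhydride).
ketone: present (CO — –C(=O)– with carbon on both sides → ketone).
alcohol: no segment matches this pattern.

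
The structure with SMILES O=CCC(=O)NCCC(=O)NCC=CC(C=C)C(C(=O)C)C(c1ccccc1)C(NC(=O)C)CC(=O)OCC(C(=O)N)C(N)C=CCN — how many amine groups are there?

2

terminal –CHO: carbonyl C bonded to H and C → aldehyde.
–C(=O)–N– linkage → amide (the N is not an amine).
–C(=O)–N– linkage → amide (the N is not an amine).
C=C double bond → alkene.
pendant –CH=CH2: C=C double bond → alkene.
pendant –COCH3: carbonyl C bonded to two carbons → ketone.
pendant –C6H5: benzene ring → arene.
pendant –NHC(=O)CH3: N bonded to a carbonyl → amide (not amine).
–C(=O)–O–C with C on the carbonyl side → ester.
pendant –CONH2: carbonyl C bonded to C and N → amide.
–NH2 on an sp³ carbon with no adjacent C=O → amine.
C=C double bond → alkene.
–NH2 on an sp³ carbon with no adjacent C=O → amine.
Amine appears at: CH(NH2), CH2NH2 → 2.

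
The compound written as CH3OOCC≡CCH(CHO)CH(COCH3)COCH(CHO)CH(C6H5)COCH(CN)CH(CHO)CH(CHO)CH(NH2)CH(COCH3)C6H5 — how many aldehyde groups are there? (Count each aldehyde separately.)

4

Reading the structure from left to right:
  CH3OOC: CH3O–C(=O)–: carbonyl C bonded to C and to –OCH3 → ester (not ketone + ether).
  C≡C: C≡C triple bond → alkyne.
  CH(CHO): pendant –CHO: carbonyl C bonded to C and H → aldehyde.
  CH(COCH3): pendant –COCH3: carbonyl C bonded to two carbons → ketone.
  CO: –C(=O)– with carbon on both sides → ketone.
  CH(CHO): pendant –CHO: carbonyl C bonded to C and H → aldehyde.
  CH(C6H5): pendant –C6H5: benzene ring → arene.
  CO: –C(=O)– with carbon on both sides → ketone.
  CH(CN): pendant –C≡N: nitrile.
  CH(CHO): pendant –CHO: carbonyl C bonded to C and H → aldehyde.
  CH(CHO): pendant –CHO: carbonyl C bonded to C and H → aldehyde.
  CH(NH2): –NH2 on an sp³ carbon with no adjacent C=O → amine.
  CH(COCH3): pendant –COCH3: carbonyl C bonded to two carbons → ketone.
  C6H5: –C6H5 phenyl ring → arene.
Aldehyde appears at: CH(CHO), CH(CHO), CH(CHO), CH(CHO) → 4.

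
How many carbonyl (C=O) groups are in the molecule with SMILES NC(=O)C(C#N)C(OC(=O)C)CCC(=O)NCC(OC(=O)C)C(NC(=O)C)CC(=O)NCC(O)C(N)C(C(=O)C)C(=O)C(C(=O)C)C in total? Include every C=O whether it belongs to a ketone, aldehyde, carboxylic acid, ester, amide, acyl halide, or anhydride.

H2NCO: amide, 1 C=O (running total 1).
CH(OCOCH3): ester, 1 C=O (running total 2).
CH2CONHCH2: amide, 1 C=O (running total 3).
CH(OCOCH3): ester, 1 C=O (running total 4).
CH(NHCOCH3): amide, 1 C=O (running total 5).
CH2CONHCH2: amide, 1 C=O (running total 6).
CH(COCH3): ketone, 1 C=O (running total 7).
CO: ketone, 1 C=O (running total 8).
CH(COCH3): ketone, 1 C=O (running total 9).

9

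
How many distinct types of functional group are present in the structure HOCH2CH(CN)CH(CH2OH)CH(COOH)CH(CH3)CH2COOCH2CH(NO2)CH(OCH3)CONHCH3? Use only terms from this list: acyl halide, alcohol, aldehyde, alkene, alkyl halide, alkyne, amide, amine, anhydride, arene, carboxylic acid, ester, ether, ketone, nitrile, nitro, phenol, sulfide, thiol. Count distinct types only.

7

HO– on an sp³ carbon → alcohol.
pendant –C≡N: nitrile.
pendant –CH2OH on an sp³ backbone C → alcohol.
pendant –COOH: carbonyl C bonded to C and –OH → carboxylic acid.
–C(=O)–O–C with C on the carbonyl side → ester.
–NO2 on an sp³ carbon → nitro (the N=O is not a carbonyl).
pendant –OCH3: C–O–C with sp³ C, no adjacent C=O → ether.
–C(=O)NHCH3: carbonyl C bonded to C and to N → amide (the N is not an amine).
Distinct types present: alcohol, amide, carboxylic acid, ester, ether, nitrile, nitro.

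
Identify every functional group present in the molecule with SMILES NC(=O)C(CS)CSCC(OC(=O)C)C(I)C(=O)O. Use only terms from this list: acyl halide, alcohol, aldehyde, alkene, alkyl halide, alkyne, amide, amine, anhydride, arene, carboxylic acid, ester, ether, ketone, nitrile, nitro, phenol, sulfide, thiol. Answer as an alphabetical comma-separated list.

alkyl halide, amide, carboxylic acid, ester, sulfide, thiol

–C(=O)NH2: carbonyl C bonded to C and to N → amide (the N is not a separate amine).
pendant –CH2SH → thiol.
C–S–C linkage → sulfide (thioether).
pendant –OC(=O)CH3: an acyloxy group → ester.
halogen on an sp³ carbon → alkyl halide.
–COOH: carbonyl C bonded to –OH and C → carboxylic acid (the –OH is not a separate alcohol).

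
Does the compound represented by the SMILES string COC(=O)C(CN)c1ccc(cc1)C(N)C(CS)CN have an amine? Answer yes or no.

yes

Taking each segment in turn:
  CH3OOC: CH3O–C(=O)–: carbonyl C bonded to C and to –OCH3 → ester (not ketone + ether).
  CH(CH2NH2): pendant –CH2NH2: N on sp³ C, no adjacent C=O → amine.
  C6H4: para-disubstituted benzene ring → arene.
  CH(NH2): –NH2 on an sp³ carbon with no adjacent C=O → amine.
  CH(CH2SH): pendant –CH2SH → thiol.
  CH2NH2: –NH2 on an sp³ carbon with no adjacent C=O → amine.
The CH(CH2NH2) segment supplies the amine: pendant –CH2NH2: N on sp³ C, no adjacent C=O → amine.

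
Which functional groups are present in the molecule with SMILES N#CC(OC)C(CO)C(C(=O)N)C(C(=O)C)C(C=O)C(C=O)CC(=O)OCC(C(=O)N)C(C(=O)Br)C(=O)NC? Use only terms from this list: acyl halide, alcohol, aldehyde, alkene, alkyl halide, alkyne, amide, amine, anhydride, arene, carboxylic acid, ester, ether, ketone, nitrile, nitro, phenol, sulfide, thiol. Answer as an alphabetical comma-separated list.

N≡C–: carbon triple-bonded to nitrogen → nitrile.
pendant –OCH3: C–O–C with sp³ C, no adjacent C=O → ether.
pendant –CH2OH on an sp³ backbone C → alcohol.
pendant –CONH2: carbonyl C bonded to C and N → amide.
pendant –COCH3: carbonyl C bonded to two carbons → ketone.
pendant –CHO: carbonyl C bonded to C and H → aldehyde.
pendant –CHO: carbonyl C bonded to C and H → aldehyde.
–C(=O)–O–C with C on the carbonyl side → ester.
pendant –CONH2: carbonyl C bonded to C and N → amide.
pendant –C(=O)X: carbonyl C bonded to C and halogen → acyl halide.
–C(=O)NHCH3: carbonyl C bonded to C and to N → amide (the N is not an amine).

acyl halide, alcohol, aldehyde, amide, ester, ether, ketone, nitrile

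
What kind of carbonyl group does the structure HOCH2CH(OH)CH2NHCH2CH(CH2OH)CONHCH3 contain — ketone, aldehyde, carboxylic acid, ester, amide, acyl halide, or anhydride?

amide

The carbonyl is in the CONHCH3 segment: –C(=O)NHCH3: carbonyl C bonded to C and to N → amide (the N is not an amine).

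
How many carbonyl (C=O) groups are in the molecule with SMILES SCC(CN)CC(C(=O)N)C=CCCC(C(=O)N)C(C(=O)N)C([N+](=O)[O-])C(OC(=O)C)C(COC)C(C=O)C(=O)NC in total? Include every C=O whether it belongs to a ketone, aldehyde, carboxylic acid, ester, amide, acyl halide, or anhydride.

6

CH(CONH2): amide, 1 C=O (running total 1).
CH(CONH2): amide, 1 C=O (running total 2).
CH(CONH2): amide, 1 C=O (running total 3).
CH(OCOCH3): ester, 1 C=O (running total 4).
CH(CHO): aldehyde, 1 C=O (running total 5).
CONHCH3: amide, 1 C=O (running total 6).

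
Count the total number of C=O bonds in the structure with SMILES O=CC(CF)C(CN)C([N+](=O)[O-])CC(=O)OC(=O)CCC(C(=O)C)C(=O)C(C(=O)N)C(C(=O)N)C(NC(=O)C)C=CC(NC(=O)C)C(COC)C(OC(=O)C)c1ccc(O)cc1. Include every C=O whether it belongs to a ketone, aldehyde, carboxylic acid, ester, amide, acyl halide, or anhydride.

OHC: aldehyde, 1 C=O (running total 1).
CH2CO-O-COCH2: anhydride, 2 C=O (running total 3).
CH(COCH3): ketone, 1 C=O (running total 4).
CO: ketone, 1 C=O (running total 5).
CH(CONH2): amide, 1 C=O (running total 6).
CH(CONH2): amide, 1 C=O (running total 7).
CH(NHCOCH3): amide, 1 C=O (running total 8).
CH(NHCOCH3): amide, 1 C=O (running total 9).
CH(OCOCH3): ester, 1 C=O (running total 10).

10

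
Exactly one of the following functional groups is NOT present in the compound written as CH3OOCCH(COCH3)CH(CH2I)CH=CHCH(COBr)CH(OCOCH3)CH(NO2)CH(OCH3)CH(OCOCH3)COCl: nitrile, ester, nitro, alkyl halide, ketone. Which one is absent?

nitro: present (CH(NO2) — –NO2 on an sp³ carbon → nitro (the N=O is not a carbonyl)).
ketone: present (CH(COCH3) — pendant –COCH3: carbonyl C bonded to two carbons → ketone).
alkyl halide: present (CH(CH2I) — pendant –CH2X: halogen on sp³ carbon → alkyl halide).
ester: present (CH3OOC — CH3O–C(=O)–: carbonyl C bonded to C and to –OCH3 → ester (not ketone + ether)).
nitrile: no segment matches this pattern.

nitrile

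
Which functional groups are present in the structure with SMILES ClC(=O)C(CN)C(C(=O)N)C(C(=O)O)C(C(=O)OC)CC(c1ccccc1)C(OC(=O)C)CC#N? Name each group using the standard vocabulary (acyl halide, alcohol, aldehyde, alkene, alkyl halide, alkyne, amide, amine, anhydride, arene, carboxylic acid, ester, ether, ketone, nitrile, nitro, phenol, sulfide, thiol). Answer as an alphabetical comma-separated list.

–C(=O)Cl: carbonyl C bonded to C and to a halogen → acyl halide (not alkyl halide).
pendant –CH2NH2: N on sp³ C, no adjacent C=O → amine.
pendant –CONH2: carbonyl C bonded to C and N → amide.
pendant –COOH: carbonyl C bonded to C and –OH → carboxylic acid.
pendant –COOCH3: carbonyl C bonded to C and –OCH3 → ester.
pendant –C6H5: benzene ring → arene.
pendant –OC(=O)CH3: an acyloxy group → ester.
–C≡N: carbon triple-bonded to nitrogen → nitrile.

acyl halide, amide, amine, arene, carboxylic acid, ester, nitrile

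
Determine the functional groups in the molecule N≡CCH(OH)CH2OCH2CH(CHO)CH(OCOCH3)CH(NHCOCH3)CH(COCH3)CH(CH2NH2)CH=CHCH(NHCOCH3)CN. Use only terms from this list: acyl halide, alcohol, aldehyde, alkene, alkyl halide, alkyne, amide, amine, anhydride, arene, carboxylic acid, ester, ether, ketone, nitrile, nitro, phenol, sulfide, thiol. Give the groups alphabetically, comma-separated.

alcohol, aldehyde, alkene, amide, amine, ester, ether, ketone, nitrile

Reading the structure from left to right:
  N≡C: N≡C–: carbon triple-bonded to nitrogen → nitrile.
  CH(OH): –OH on an sp³ carbon → alcohol (secondary).
  CH2OCH2: C–O–C with sp³ carbons on both sides and no adjacent C=O → ether.
  CH(CHO): pendant –CHO: carbonyl C bonded to C and H → aldehyde.
  CH(OCOCH3): pendant –OC(=O)CH3: an acyloxy group → ester.
  CH(NHCOCH3): pendant –NHC(=O)CH3: N bonded to a carbonyl → amide (not amine).
  CH(COCH3): pendant –COCH3: carbonyl C bonded to two carbons → ketone.
  CH(CH2NH2): pendant –CH2NH2: N on sp³ C, no adjacent C=O → amine.
  CH=CH: C=C double bond → alkene.
  CH(NHCOCH3): pendant –NHC(=O)CH3: N bonded to a carbonyl → amide (not amine).
  CN: –C≡N: carbon triple-bonded to nitrogen → nitrile.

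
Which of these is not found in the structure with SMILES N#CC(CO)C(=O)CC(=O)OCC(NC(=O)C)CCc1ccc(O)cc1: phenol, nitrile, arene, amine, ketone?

phenol: present (C6H4OH — –OH attached directly to an aromatic ring → phenol (not alcohol); the ring itself is an arene).
nitrile: present (N≡C — N≡C–: carbon triple-bonded to nitrogen → nitrile).
arene: present (C6H4OH — –OH attached directly to an aromatic ring → phenol (not alcohol); the ring itself is an arene).
ketone: present (CO — –C(=O)– with carbon on both sides → ketone).
amine: absent. In CH(NHCOCH3), the nitrogen is bonded directly to a carbonyl carbon, making it part of an amide, not a free amine.

amine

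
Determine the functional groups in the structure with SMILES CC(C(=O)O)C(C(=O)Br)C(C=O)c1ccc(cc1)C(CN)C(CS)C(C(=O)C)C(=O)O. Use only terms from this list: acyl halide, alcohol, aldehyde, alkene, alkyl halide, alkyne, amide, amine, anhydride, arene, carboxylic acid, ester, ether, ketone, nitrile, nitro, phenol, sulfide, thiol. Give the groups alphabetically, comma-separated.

pendant –COOH: carbonyl C bonded to C and –OH → carboxylic acid.
pendant –C(=O)X: carbonyl C bonded to C and halogen → acyl halide.
pendant –CHO: carbonyl C bonded to C and H → aldehyde.
para-disubstituted benzene ring → arene.
pendant –CH2NH2: N on sp³ C, no adjacent C=O → amine.
pendant –CH2SH → thiol.
pendant –COCH3: carbonyl C bonded to two carbons → ketone.
–COOH: carbonyl C bonded to –OH and C → carboxylic acid (the –OH is not a separate alcohol).

acyl halide, aldehyde, amine, arene, carboxylic acid, ketone, thiol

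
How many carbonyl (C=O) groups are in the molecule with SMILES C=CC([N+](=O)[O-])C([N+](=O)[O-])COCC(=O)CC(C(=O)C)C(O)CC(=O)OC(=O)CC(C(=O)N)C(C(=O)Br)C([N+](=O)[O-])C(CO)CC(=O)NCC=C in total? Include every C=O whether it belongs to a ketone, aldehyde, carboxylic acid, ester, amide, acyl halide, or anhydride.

CO: ketone, 1 C=O (running total 1).
CH(COCH3): ketone, 1 C=O (running total 2).
CH2CO-O-COCH2: anhydride, 2 C=O (running total 4).
CH(CONH2): amide, 1 C=O (running total 5).
CH(COBr): acyl halide, 1 C=O (running total 6).
CH2CONHCH2: amide, 1 C=O (running total 7).

7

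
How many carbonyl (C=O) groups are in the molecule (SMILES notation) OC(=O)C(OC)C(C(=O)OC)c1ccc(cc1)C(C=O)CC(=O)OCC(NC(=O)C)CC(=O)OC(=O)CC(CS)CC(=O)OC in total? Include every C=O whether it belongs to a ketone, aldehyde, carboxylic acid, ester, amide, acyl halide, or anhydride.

HOOC: carboxylic acid, 1 C=O (running total 1).
CH(COOCH3): ester, 1 C=O (running total 2).
CH(CHO): aldehyde, 1 C=O (running total 3).
CH2COOCH2: ester, 1 C=O (running total 4).
CH(NHCOCH3): amide, 1 C=O (running total 5).
CH2CO-O-COCH2: anhydride, 2 C=O (running total 7).
COOCH3: ester, 1 C=O (running total 8).

8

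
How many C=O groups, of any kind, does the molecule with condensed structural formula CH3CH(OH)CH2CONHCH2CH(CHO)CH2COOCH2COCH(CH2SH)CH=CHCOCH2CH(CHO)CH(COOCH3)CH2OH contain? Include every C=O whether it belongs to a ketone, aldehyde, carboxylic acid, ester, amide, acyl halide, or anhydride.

CH2CONHCH2: amide, 1 C=O (running total 1).
CH(CHO): aldehyde, 1 C=O (running total 2).
CH2COOCH2: ester, 1 C=O (running total 3).
CO: ketone, 1 C=O (running total 4).
CO: ketone, 1 C=O (running total 5).
CH(CHO): aldehyde, 1 C=O (running total 6).
CH(COOCH3): ester, 1 C=O (running total 7).

7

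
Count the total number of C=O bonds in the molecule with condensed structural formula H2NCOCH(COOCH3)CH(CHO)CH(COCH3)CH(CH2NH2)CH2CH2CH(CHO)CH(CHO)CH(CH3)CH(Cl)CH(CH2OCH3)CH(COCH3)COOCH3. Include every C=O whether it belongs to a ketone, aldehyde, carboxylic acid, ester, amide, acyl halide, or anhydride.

H2NCO: amide, 1 C=O (running total 1).
CH(COOCH3): ester, 1 C=O (running total 2).
CH(CHO): aldehyde, 1 C=O (running total 3).
CH(COCH3): ketone, 1 C=O (running total 4).
CH(CHO): aldehyde, 1 C=O (running total 5).
CH(CHO): aldehyde, 1 C=O (running total 6).
CH(COCH3): ketone, 1 C=O (running total 7).
COOCH3: ester, 1 C=O (running total 8).

8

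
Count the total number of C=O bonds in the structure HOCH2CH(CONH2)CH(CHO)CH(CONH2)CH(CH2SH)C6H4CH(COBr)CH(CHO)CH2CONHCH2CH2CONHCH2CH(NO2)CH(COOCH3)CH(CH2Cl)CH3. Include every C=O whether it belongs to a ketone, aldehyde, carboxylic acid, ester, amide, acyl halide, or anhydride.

8

CH(CONH2): amide, 1 C=O (running total 1).
CH(CHO): aldehyde, 1 C=O (running total 2).
CH(CONH2): amide, 1 C=O (running total 3).
CH(COBr): acyl halide, 1 C=O (running total 4).
CH(CHO): aldehyde, 1 C=O (running total 5).
CH2CONHCH2: amide, 1 C=O (running total 6).
CH2CONHCH2: amide, 1 C=O (running total 7).
CH(COOCH3): ester, 1 C=O (running total 8).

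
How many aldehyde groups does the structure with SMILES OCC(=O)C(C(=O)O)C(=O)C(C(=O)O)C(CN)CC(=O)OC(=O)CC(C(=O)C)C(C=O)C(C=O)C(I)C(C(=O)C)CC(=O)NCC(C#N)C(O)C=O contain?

Taking each segment in turn:
  HOCH2: HO– on an sp³ carbon → alcohol.
  CO: –C(=O)– with carbon on both sides → ketone.
  CH(COOH): pendant –COOH: carbonyl C bonded to C and –OH → carboxylic acid.
  CO: –C(=O)– with carbon on both sides → ketone.
  CH(COOH): pendant –COOH: carbonyl C bonded to C and –OH → carboxylic acid.
  CH(CH2NH2): pendant –CH2NH2: N on sp³ C, no adjacent C=O → amine.
  CH2CO-O-COCH2: two acyl groups sharing one oxygen, –C(=O)–O–C(=O)– → anhydride.
  CH(COCH3): pendant –COCH3: carbonyl C bonded to two carbons → ketone.
  CH(CHO): pendant –CHO: carbonyl C bonded to C and H → aldehyde.
  CH(CHO): pendant –CHO: carbonyl C bonded to C and H → aldehyde.
  CH(I): halogen on an sp³ carbon → alkyl halide.
  CH(COCH3): pendant –COCH3: carbonyl C bonded to two carbons → ketone.
  CH2CONHCH2: –C(=O)–N– linkage → amide (the N is not an amine).
  CH(CN): pendant –C≡N: nitrile.
  CH(OH): –OH on an sp³ carbon → alcohol (secondary).
  CHO: terminal –CHO: carbonyl C bonded to H and C → aldehyde.
Aldehyde appears at: CH(CHO), CH(CHO), CHO → 3.

3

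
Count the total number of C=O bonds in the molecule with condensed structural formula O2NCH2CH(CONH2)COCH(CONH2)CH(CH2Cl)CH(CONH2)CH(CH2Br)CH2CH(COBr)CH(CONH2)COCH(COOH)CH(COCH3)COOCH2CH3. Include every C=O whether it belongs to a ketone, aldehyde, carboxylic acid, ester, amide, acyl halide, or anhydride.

CH(CONH2): amide, 1 C=O (running total 1).
CO: ketone, 1 C=O (running total 2).
CH(CONH2): amide, 1 C=O (running total 3).
CH(CONH2): amide, 1 C=O (running total 4).
CH(COBr): acyl halide, 1 C=O (running total 5).
CH(CONH2): amide, 1 C=O (running total 6).
CO: ketone, 1 C=O (running total 7).
CH(COOH): carboxylic acid, 1 C=O (running total 8).
CH(COCH3): ketone, 1 C=O (running total 9).
COOCH2CH3: ester, 1 C=O (running total 10).

10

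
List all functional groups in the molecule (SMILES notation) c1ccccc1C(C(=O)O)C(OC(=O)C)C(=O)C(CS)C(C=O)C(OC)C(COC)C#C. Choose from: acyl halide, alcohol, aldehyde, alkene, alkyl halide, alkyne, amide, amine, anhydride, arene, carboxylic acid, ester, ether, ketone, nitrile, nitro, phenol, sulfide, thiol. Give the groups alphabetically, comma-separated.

Working along the chain:
  C6H5: C6H5– phenyl ring → arene.
  CH(COOH): pendant –COOH: carbonyl C bonded to C and –OH → carboxylic acid.
  CH(OCOCH3): pendant –OC(=O)CH3: an acyloxy group → ester.
  CO: –C(=O)– with carbon on both sides → ketone.
  CH(CH2SH): pendant –CH2SH → thiol.
  CH(CHO): pendant –CHO: carbonyl C bonded to C and H → aldehyde.
  CH(OCH3): pendant –OCH3: C–O–C with sp³ C, no adjacent C=O → ether.
  CH(CH2OCH3): pendant –CH2OCH3: C–O–C linkage → ether.
  C≡CH: C≡C triple bond → alkyne.

aldehyde, alkyne, arene, carboxylic acid, ester, ether, ketone, thiol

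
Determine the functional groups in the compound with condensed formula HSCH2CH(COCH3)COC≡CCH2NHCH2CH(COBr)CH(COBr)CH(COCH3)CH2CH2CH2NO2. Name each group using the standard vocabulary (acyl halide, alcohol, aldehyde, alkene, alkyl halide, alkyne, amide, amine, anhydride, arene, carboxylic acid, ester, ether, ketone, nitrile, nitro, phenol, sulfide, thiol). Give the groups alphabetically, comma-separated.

Working along the chain:
  HSCH2: –SH on an sp³ carbon → thiol.
  CH(COCH3): pendant –COCH3: carbonyl C bonded to two carbons → ketone.
  CO: –C(=O)– with carbon on both sides → ketone.
  C≡C: C≡C triple bond → alkyne.
  CH2NHCH2: C–N–C with sp³ carbons and no adjacent C=O → amine (secondary).
  CH(COBr): pendant –C(=O)X: carbonyl C bonded to C and halogen → acyl halide.
  CH(COBr): pendant –C(=O)X: carbonyl C bonded to C and halogen → acyl halide.
  CH(COCH3): pendant –COCH3: carbonyl C bonded to two carbons → ketone.
  CH2NO2: –NO2 on carbon → nitro group.

acyl halide, alkyne, amine, ketone, nitro, thiol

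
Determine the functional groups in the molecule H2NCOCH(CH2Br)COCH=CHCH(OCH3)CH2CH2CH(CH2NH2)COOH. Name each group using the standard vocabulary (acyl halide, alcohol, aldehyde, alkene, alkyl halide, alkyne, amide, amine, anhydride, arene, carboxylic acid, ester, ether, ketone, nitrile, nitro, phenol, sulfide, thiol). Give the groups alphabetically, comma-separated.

alkene, alkyl halide, amide, amine, carboxylic acid, ether, ketone

–C(=O)NH2: carbonyl C bonded to C and to N → amide (the N is not a separate amine).
pendant –CH2X: halogen on sp³ carbon → alkyl halide.
–C(=O)– with carbon on both sides → ketone.
C=C double bond → alkene.
pendant –OCH3: C–O–C with sp³ C, no adjacent C=O → ether.
pendant –CH2NH2: N on sp³ C, no adjacent C=O → amine.
–COOH: carbonyl C bonded to –OH and C → carboxylic acid (the –OH is not a separate alcohol).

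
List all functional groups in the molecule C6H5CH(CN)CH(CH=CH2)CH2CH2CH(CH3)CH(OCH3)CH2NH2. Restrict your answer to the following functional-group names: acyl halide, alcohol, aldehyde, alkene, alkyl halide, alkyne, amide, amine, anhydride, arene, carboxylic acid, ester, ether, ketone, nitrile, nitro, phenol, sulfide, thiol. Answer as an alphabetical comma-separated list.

alkene, amine, arene, ether, nitrile

C6H5– phenyl ring → arene.
pendant –C≡N: nitrile.
pendant –CH=CH2: C=C double bond → alkene.
pendant –OCH3: C–O–C with sp³ C, no adjacent C=O → ether.
–NH2 on an sp³ carbon with no adjacent C=O → amine.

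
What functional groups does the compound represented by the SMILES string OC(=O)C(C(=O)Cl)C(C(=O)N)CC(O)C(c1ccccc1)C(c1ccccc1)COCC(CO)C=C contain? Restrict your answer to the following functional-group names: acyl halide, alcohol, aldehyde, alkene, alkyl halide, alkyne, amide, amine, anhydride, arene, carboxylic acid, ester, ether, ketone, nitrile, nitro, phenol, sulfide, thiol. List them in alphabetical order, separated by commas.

–COOH: carbonyl C bonded to –OH and C → carboxylic acid (the –OH is not a separate alcohol).
pendant –C(=O)X: carbonyl C bonded to C and halogen → acyl halide.
pendant –CONH2: carbonyl C bonded to C and N → amide.
–OH on an sp³ carbon → alcohol (secondary).
pendant –C6H5: benzene ring → arene.
pendant –C6H5: benzene ring → arene.
C–O–C with sp³ carbons on both sides and no adjacent C=O → ether.
pendant –CH2OH on an sp³ backbone C → alcohol.
C=C double bond → alkene.

acyl halide, alcohol, alkene, amide, arene, carboxylic acid, ether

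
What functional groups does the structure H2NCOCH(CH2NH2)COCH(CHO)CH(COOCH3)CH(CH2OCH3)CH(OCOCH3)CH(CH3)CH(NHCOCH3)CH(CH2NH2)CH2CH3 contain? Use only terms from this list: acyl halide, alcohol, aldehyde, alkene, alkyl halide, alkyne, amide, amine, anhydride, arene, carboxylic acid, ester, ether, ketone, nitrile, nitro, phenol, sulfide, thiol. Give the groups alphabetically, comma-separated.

aldehyde, amide, amine, ester, ether, ketone

Working along the chain:
  H2NCO: –C(=O)NH2: carbonyl C bonded to C and to N → amide (the N is not a separate amine).
  CH(CH2NH2): pendant –CH2NH2: N on sp³ C, no adjacent C=O → amine.
  CO: –C(=O)– with carbon on both sides → ketone.
  CH(CHO): pendant –CHO: carbonyl C bonded to C and H → aldehyde.
  CH(COOCH3): pendant –COOCH3: carbonyl C bonded to C and –OCH3 → ester.
  CH(CH2OCH3): pendant –CH2OCH3: C–O–C linkage → ether.
  CH(OCOCH3): pendant –OC(=O)CH3: an acyloxy group → ester.
  CH(NHCOCH3): pendant –NHC(=O)CH3: N bonded to a carbonyl → amide (not amine).
  CH(CH2NH2): pendant –CH2NH2: N on sp³ C, no adjacent C=O → amine.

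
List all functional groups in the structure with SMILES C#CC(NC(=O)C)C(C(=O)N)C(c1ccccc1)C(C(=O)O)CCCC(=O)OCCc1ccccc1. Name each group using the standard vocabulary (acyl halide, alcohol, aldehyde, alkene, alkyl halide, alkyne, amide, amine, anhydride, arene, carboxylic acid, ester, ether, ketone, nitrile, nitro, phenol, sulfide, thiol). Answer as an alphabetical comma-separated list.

Reading the structure from left to right:
  HC≡C: C≡C triple bond → alkyne.
  CH(NHCOCH3): pendant –NHC(=O)CH3: N bonded to a carbonyl → amide (not amine).
  CH(CONH2): pendant –CONH2: carbonyl C bonded to C and N → amide.
  CH(C6H5): pendant –C6H5: benzene ring → arene.
  CH(COOH): pendant –COOH: carbonyl C bonded to C and –OH → carboxylic acid.
  CH2COOCH2: –C(=O)–O–C with C on the carbonyl side → ester.
  C6H5: –C6H5 phenyl ring → arene.

alkyne, amide, arene, carboxylic acid, ester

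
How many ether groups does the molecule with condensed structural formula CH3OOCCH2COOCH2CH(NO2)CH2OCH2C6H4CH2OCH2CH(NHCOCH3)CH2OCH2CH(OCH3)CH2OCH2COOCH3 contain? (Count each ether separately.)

Reading the structure from left to right:
  CH3OOC: CH3O–C(=O)–: carbonyl C bonded to C and to –OCH3 → ester (not ketone + ether).
  CH2COOCH2: –C(=O)–O–C with C on the carbonyl side → ester.
  CH(NO2): –NO2 on an sp³ carbon → nitro (the N=O is not a carbonyl).
  CH2OCH2: C–O–C with sp³ carbons on both sides and no adjacent C=O → ether.
  C6H4: para-disubstituted benzene ring → arene.
  CH2OCH2: C–O–C with sp³ carbons on both sides and no adjacent C=O → ether.
  CH(NHCOCH3): pendant –NHC(=O)CH3: N bonded to a carbonyl → amide (not amine).
  CH2OCH2: C–O–C with sp³ carbons on both sides and no adjacent C=O → ether.
  CH(OCH3): pendant –OCH3: C–O–C with sp³ C, no adjacent C=O → ether.
  CH2OCH2: C–O–C with sp³ carbons on both sides and no adjacent C=O → ether.
  COOCH3: –C(=O)OCH3: carbonyl C bonded to C and to –OCH3 → ester (not ketone + ether).
Ether appears at: CH2OCH2, CH2OCH2, CH2OCH2, CH(OCH3), CH2OCH2 → 5.

5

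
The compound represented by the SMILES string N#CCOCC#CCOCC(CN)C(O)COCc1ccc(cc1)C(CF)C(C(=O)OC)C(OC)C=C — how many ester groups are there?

1

Taking each segment in turn:
  N≡C: N≡C–: carbon triple-bonded to nitrogen → nitrile.
  CH2OCH2: C–O–C with sp³ carbons on both sides and no adjacent C=O → ether.
  C≡C: C≡C triple bond → alkyne.
  CH2OCH2: C–O–C with sp³ carbons on both sides and no adjacent C=O → ether.
  CH(CH2NH2): pendant –CH2NH2: N on sp³ C, no adjacent C=O → amine.
  CH(OH): –OH on an sp³ carbon → alcohol (secondary).
  CH2OCH2: C–O–C with sp³ carbons on both sides and no adjacent C=O → ether.
  C6H4: para-disubstituted benzene ring → arene.
  CH(CH2F): pendant –CH2X: halogen on sp³ carbon → alkyl halide.
  CH(COOCH3): pendant –COOCH3: carbonyl C bonded to C and –OCH3 → ester.
  CH(OCH3): pendant –OCH3: C–O–C with sp³ C, no adjacent C=O → ether.
  CH=CH2: C=C double bond → alkene.
Ester appears at: CH(COOCH3) → 1.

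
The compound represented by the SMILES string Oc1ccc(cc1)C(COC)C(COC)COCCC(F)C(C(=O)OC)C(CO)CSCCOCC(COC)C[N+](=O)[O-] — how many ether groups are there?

Working along the chain:
  HOC6H4: –OH attached directly to an aromatic ring → phenol (not alcohol); the ring itself is an arene.
  CH(CH2OCH3): pendant –CH2OCH3: C–O–C linkage → ether.
  CH(CH2OCH3): pendant –CH2OCH3: C–O–C linkage → ether.
  CH2OCH2: C–O–C with sp³ carbons on both sides and no adjacent C=O → ether.
  CH(F): halogen on an sp³ carbon → alkyl halide.
  CH(COOCH3): pendant –COOCH3: carbonyl C bonded to C and –OCH3 → ester.
  CH(CH2OH): pendant –CH2OH on an sp³ backbone C → alcohol.
  CH2SCH2: C–S–C linkage → sulfide (thioether).
  CH2OCH2: C–O–C with sp³ carbons on both sides and no adjacent C=O → ether.
  CH(CH2OCH3): pendant –CH2OCH3: C–O–C linkage → ether.
  CH2NO2: –NO2 on carbon → nitro group.
Ether appears at: CH(CH2OCH3), CH(CH2OCH3), CH2OCH2, CH2OCH2, CH(CH2OCH3) → 5.

5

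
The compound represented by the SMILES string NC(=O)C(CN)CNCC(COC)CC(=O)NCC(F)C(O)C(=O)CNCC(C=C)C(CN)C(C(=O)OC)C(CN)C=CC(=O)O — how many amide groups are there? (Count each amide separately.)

Working along the chain:
  H2NCO: –C(=O)NH2: carbonyl C bonded to C and to N → amide (the N is not a separate amine).
  CH(CH2NH2): pendant –CH2NH2: N on sp³ C, no adjacent C=O → amine.
  CH2NHCH2: C–N–C with sp³ carbons and no adjacent C=O → amine (secondary).
  CH(CH2OCH3): pendant –CH2OCH3: C–O–C linkage → ether.
  CH2CONHCH2: –C(=O)–N– linkage → amide (the N is not an amine).
  CH(F): halogen on an sp³ carbon → alkyl halide.
  CH(OH): –OH on an sp³ carbon → alcohol (secondary).
  CO: –C(=O)– with carbon on both sides → ketone.
  CH2NHCH2: C–N–C with sp³ carbons and no adjacent C=O → amine (secondary).
  CH(CH=CH2): pendant –CH=CH2: C=C double bond → alkene.
  CH(CH2NH2): pendant –CH2NH2: N on sp³ C, no adjacent C=O → amine.
  CH(COOCH3): pendant –COOCH3: carbonyl C bonded to C and –OCH3 → ester.
  CH(CH2NH2): pendant –CH2NH2: N on sp³ C, no adjacent C=O → amine.
  CH=CH: C=C double bond → alkene.
  COOH: –COOH: carbonyl C bonded to –OH and C → carboxylic acid (the –OH is not a separate alcohol).
Amide appears at: H2NCO, CH2CONHCH2 → 2.

2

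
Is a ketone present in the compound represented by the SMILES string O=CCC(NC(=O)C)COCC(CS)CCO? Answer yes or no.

Taking each segment in turn:
  OHC: terminal –CHO: carbonyl C bonded to H and C → aldehyde.
  CH(NHCOCH3): pendant –NHC(=O)CH3: N bonded to a carbonyl → amide (not amine).
  CH2OCH2: C–O–C with sp³ carbons on both sides and no adjacent C=O → ether.
  CH(CH2SH): pendant –CH2SH → thiol.
  CH2OH: –OH on an sp³ carbon → alcohol.
In CH(NHCOCH3), the C=O is bonded to nitrogen, which defines an amide, not a ketone. In OHC, the carbonyl carbon carries an H, so it is an aldehyde, not a ketone.
The groups actually present are: alcohol, aldehyde, amide, ether, thiol.

no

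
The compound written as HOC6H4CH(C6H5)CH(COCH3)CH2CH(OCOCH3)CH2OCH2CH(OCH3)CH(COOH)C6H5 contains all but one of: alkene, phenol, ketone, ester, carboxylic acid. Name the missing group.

alkene

ester: present (CH(OCOCH3) — pendant –OC(=O)CH3: an acyloxy group → ester).
ketone: present (CH(COCH3) — pendant –COCH3: carbonyl C bonded to two carbons → ketone).
carboxylic acid: present (CH(COOH) — pendant –COOH: carbonyl C bonded to C and –OH → carboxylic acid).
phenol: present (HOC6H4 — –OH attached directly to an aromatic ring → phenol (not alcohol); the ring itself is an arene).
alkene: absent. In each of HOC6H4, CH(C6H5) and C6H5, the C=C units are part of an aromatic ring, which is an arene, not an isolated alkene.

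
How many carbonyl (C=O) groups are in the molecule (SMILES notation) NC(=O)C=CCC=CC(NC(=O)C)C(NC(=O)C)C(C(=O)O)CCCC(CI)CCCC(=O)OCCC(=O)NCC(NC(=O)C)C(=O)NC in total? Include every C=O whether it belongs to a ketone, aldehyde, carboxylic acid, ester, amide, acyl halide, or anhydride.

H2NCO: amide, 1 C=O (running total 1).
CH(NHCOCH3): amide, 1 C=O (running total 2).
CH(NHCOCH3): amide, 1 C=O (running total 3).
CH(COOH): carboxylic acid, 1 C=O (running total 4).
CH2COOCH2: ester, 1 C=O (running total 5).
CH2CONHCH2: amide, 1 C=O (running total 6).
CH(NHCOCH3): amide, 1 C=O (running total 7).
CONHCH3: amide, 1 C=O (running total 8).

8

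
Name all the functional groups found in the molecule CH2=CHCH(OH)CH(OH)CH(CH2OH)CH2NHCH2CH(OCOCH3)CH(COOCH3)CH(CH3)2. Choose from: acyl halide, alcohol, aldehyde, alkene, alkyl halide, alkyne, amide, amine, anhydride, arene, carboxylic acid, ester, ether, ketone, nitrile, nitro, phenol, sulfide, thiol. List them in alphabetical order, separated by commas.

alcohol, alkene, amine, ester

Taking each segment in turn:
  CH2=CH: C=C double bond → alkene.
  CH(OH): –OH on an sp³ carbon → alcohol (secondary).
  CH(OH): –OH on an sp³ carbon → alcohol (secondary).
  CH(CH2OH): pendant –CH2OH on an sp³ backbone C → alcohol.
  CH2NHCH2: C–N–C with sp³ carbons and no adjacent C=O → amine (secondary).
  CH(OCOCH3): pendant –OC(=O)CH3: an acyloxy group → ester.
  CH(COOCH3): pendant –COOCH3: carbonyl C bonded to C and –OCH3 → ester.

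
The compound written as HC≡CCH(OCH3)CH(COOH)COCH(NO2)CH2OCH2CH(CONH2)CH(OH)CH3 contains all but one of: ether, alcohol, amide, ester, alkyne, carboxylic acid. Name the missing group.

carboxylic acid: present (CH(COOH) — pendant –COOH: carbonyl C bonded to C and –OH → carboxylic acid).
ether: present (CH(OCH3) — pendant –OCH3: C–O–C with sp³ C, no adjacent C=O → ether).
amide: present (CH(CONH2) — pendant –CONH2: carbonyl C bonded to C and N → amide).
alcohol: present (CH(OH) — –OH on an sp³ carbon → alcohol (secondary)).
alkyne: present (HC≡C — C≡C triple bond → alkyne).
ester: no segment matches this pattern.

ester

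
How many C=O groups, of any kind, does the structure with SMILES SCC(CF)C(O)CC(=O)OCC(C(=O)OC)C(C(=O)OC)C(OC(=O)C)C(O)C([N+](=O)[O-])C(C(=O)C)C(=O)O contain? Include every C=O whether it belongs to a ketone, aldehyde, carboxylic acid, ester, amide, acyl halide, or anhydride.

CH2COOCH2: ester, 1 C=O (running total 1).
CH(COOCH3): ester, 1 C=O (running total 2).
CH(COOCH3): ester, 1 C=O (running total 3).
CH(OCOCH3): ester, 1 C=O (running total 4).
CH(COCH3): ketone, 1 C=O (running total 5).
COOH: carboxylic acid, 1 C=O (running total 6).

6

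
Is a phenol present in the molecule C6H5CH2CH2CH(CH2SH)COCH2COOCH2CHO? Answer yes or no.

no

C6H5– phenyl ring → arene.
pendant –CH2SH → thiol.
–C(=O)– with carbon on both sides → ketone.
–C(=O)–O–C with C on the carbonyl side → ester.
terminal –CHO: carbonyl C bonded to H and C → aldehyde.
The groups actually present are: aldehyde, arene, ester, ketone, thiol.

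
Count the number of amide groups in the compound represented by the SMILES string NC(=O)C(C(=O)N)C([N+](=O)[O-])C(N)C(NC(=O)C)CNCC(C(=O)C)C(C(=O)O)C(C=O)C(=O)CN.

–C(=O)NH2: carbonyl C bonded to C and to N → amide (the N is not a separate amine).
pendant –CONH2: carbonyl C bonded to C and N → amide.
–NO2 on an sp³ carbon → nitro (the N=O is not a carbonyl).
–NH2 on an sp³ carbon with no adjacent C=O → amine.
pendant –NHC(=O)CH3: N bonded to a carbonyl → amide (not amine).
C–N–C with sp³ carbons and no adjacent C=O → amine (secondary).
pendant –COCH3: carbonyl C bonded to two carbons → ketone.
pendant –COOH: carbonyl C bonded to C and –OH → carboxylic acid.
pendant –CHO: carbonyl C bonded to C and H → aldehyde.
–C(=O)– with carbon on both sides → ketone.
–NH2 on an sp³ carbon with no adjacent C=O → amine.
Amide appears at: H2NCO, CH(CONH2), CH(NHCOCH3) → 3.

3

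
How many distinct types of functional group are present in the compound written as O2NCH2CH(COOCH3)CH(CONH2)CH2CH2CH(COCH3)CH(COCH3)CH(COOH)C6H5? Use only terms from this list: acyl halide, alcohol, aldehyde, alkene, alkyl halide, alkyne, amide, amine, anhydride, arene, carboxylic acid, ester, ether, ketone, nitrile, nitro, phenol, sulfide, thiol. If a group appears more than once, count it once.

6

Taking each segment in turn:
  O2NCH2: –NO2 on carbon → nitro group.
  CH(COOCH3): pendant –COOCH3: carbonyl C bonded to C and –OCH3 → ester.
  CH(CONH2): pendant –CONH2: carbonyl C bonded to C and N → amide.
  CH(COCH3): pendant –COCH3: carbonyl C bonded to two carbons → ketone.
  CH(COCH3): pendant –COCH3: carbonyl C bonded to two carbons → ketone.
  CH(COOH): pendant –COOH: carbonyl C bonded to C and –OH → carboxylic acid.
  C6H5: –C6H5 phenyl ring → arene.
Distinct types present: amide, arene, carboxylic acid, ester, ketone, nitro.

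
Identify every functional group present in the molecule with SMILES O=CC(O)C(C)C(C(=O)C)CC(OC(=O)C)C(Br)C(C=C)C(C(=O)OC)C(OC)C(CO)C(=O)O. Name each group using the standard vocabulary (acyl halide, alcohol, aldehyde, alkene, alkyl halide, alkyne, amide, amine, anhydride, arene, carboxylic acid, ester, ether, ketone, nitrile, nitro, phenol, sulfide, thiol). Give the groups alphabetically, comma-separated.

alcohol, aldehyde, alkene, alkyl halide, carboxylic acid, ester, ether, ketone

Working along the chain:
  OHC: terminal –CHO: carbonyl C bonded to H and C → aldehyde.
  CH(OH): –OH on an sp³ carbon → alcohol (secondary).
  CH(COCH3): pendant –COCH3: carbonyl C bonded to two carbons → ketone.
  CH(OCOCH3): pendant –OC(=O)CH3: an acyloxy group → ester.
  CH(Br): halogen on an sp³ carbon → alkyl halide.
  CH(CH=CH2): pendant –CH=CH2: C=C double bond → alkene.
  CH(COOCH3): pendant –COOCH3: carbonyl C bonded to C and –OCH3 → ester.
  CH(OCH3): pendant –OCH3: C–O–C with sp³ C, no adjacent C=O → ether.
  CH(CH2OH): pendant –CH2OH on an sp³ backbone C → alcohol.
  COOH: –COOH: carbonyl C bonded to –OH and C → carboxylic acid (the –OH is not a separate alcohol).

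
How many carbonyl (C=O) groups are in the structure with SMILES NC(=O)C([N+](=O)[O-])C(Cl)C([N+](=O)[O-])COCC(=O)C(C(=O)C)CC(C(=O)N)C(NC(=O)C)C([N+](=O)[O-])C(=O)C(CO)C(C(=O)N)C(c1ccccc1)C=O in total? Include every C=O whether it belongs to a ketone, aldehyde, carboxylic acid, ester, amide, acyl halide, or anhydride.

H2NCO: amide, 1 C=O (running total 1).
CO: ketone, 1 C=O (running total 2).
CH(COCH3): ketone, 1 C=O (running total 3).
CH(CONH2): amide, 1 C=O (running total 4).
CH(NHCOCH3): amide, 1 C=O (running total 5).
CO: ketone, 1 C=O (running total 6).
CH(CONH2): amide, 1 C=O (running total 7).
CHO: aldehyde, 1 C=O (running total 8).

8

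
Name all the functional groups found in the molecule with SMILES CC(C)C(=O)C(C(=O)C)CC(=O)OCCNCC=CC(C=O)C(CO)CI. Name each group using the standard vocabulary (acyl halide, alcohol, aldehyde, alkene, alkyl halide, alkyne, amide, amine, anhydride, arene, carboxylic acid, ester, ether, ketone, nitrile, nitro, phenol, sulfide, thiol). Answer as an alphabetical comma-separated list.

–C(=O)– with carbon on both sides → ketone.
pendant –COCH3: carbonyl C bonded to two carbons → ketone.
–C(=O)–O–C with C on the carbonyl side → ester.
C–N–C with sp³ carbons and no adjacent C=O → amine (secondary).
C=C double bond → alkene.
pendant –CHO: carbonyl C bonded to C and H → aldehyde.
pendant –CH2OH on an sp³ backbone C → alcohol.
halogen on an sp³ carbon → alkyl halide.

alcohol, aldehyde, alkene, alkyl halide, amine, ester, ketone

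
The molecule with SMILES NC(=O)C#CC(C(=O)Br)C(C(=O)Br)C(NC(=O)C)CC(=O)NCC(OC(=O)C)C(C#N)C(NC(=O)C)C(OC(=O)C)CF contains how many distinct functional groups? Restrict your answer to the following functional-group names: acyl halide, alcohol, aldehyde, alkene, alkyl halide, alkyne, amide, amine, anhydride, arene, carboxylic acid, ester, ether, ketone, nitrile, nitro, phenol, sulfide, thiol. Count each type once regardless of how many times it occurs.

6

Taking each segment in turn:
  H2NCO: –C(=O)NH2: carbonyl C bonded to C and to N → amide (the N is not a separate amine).
  C≡C: C≡C triple bond → alkyne.
  CH(COBr): pendant –C(=O)X: carbonyl C bonded to C and halogen → acyl halide.
  CH(COBr): pendant –C(=O)X: carbonyl C bonded to C and halogen → acyl halide.
  CH(NHCOCH3): pendant –NHC(=O)CH3: N bonded to a carbonyl → amide (not amine).
  CH2CONHCH2: –C(=O)–N– linkage → amide (the N is not an amine).
  CH(OCOCH3): pendant –OC(=O)CH3: an acyloxy group → ester.
  CH(CN): pendant –C≡N: nitrile.
  CH(NHCOCH3): pendant –NHC(=O)CH3: N bonded to a carbonyl → amide (not amine).
  CH(OCOCH3): pendant –OC(=O)CH3: an acyloxy group → ester.
  CH2F: halogen on an sp³ carbon → alkyl halide.
Distinct types present: acyl halide, alkyl halide, alkyne, amide, ester, nitrile.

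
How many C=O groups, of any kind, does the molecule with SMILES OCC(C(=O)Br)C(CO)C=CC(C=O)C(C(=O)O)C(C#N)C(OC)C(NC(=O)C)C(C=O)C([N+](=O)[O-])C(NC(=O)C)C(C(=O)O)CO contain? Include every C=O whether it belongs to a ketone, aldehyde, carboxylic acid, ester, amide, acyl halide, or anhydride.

7

CH(COBr): acyl halide, 1 C=O (running total 1).
CH(CHO): aldehyde, 1 C=O (running total 2).
CH(COOH): carboxylic acid, 1 C=O (running total 3).
CH(NHCOCH3): amide, 1 C=O (running total 4).
CH(CHO): aldehyde, 1 C=O (running total 5).
CH(NHCOCH3): amide, 1 C=O (running total 6).
CH(COOH): carboxylic acid, 1 C=O (running total 7).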